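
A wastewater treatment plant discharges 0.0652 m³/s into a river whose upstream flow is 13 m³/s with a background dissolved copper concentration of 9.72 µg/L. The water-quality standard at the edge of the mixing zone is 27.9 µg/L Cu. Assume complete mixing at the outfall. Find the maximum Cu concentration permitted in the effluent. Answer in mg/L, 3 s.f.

3.65 mg/L

9.72 µg/L = 0.00972 mg/L.
27.9 µg/L = 0.0279 mg/L.
Mass balance: 0.0279·13.07 = 0.0652·Cₑ + 13·0.00972.
Cₑ = (0.3645 − 0.1264) / 0.0652 = 3.653 mg/L.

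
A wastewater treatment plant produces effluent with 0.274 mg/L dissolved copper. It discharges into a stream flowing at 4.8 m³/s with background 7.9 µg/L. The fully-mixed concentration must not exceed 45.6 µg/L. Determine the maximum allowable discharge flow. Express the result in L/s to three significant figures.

792 L/s

7.9 µg/L = 0.0079 mg/L.
45.6 µg/L = 0.0456 mg/L.
Mass balance at complete mixing: C_std·(Q_w + Q_r) = Q_w·C_e + Q_r·C_b.
Rearranging, Q_w = Q_r·(C_std − C_b)/(C_e − C_std) = 4.8·(0.0456 − 0.0079) / (0.274 − 0.0456) = 0.7923 m³/s.
= 792.3 L/s.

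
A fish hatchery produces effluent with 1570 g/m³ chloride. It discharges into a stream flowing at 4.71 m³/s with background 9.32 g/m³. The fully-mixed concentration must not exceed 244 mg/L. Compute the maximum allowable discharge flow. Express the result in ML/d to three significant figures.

72.0 ML/d

Mass balance at complete mixing: C_std·(Q_w + Q_r) = Q_w·C_e + Q_r·C_b.
Rearranging, Q_w = Q_r·(C_std − C_b)/(C_e − C_std) = 4.71·(244 − 9.32) / (1570 − 244) = 0.8336 m³/s.
= 72.02 ML/d.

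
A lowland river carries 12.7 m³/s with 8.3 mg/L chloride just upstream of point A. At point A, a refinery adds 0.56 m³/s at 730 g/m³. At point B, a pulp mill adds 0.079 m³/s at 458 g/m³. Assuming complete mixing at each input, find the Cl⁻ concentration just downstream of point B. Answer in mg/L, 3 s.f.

41.3 mg/L

After input A: C = (12.7·8.3 + 0.56·730) / 13.26 = 38.78 mg/L.
After input B: C = (13.26·38.78 + 0.079·458) / 13.34 = 41.26 mg/L.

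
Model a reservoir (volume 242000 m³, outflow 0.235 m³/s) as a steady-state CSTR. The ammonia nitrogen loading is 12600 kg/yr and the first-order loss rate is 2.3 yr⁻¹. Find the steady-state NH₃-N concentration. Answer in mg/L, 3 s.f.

Outflow Q = 0.235 m³/s × 3.156e+07 s/yr = 7.416e+06 m³/yr.
Steady-state CSTR mass balance: W = Q·C + k·V·C, so C = W/(Q + kV).
Q + kV = 7.416e+06 + 2.3·242000 = 7.973e+06 m³/yr.
C = 12600/7.973e+06 = 0.00158 kg/m³ = 1.58 mg/L.

1.58 mg/L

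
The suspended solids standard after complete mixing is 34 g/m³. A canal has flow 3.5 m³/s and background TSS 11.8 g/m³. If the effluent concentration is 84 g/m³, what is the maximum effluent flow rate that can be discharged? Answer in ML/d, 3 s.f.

Mass balance at complete mixing: C_std·(Q_w + Q_r) = Q_w·C_e + Q_r·C_b.
Rearranging, Q_w = Q_r·(C_std − C_b)/(C_e − C_std) = 3.5·(34 − 11.8) / (84 − 34) = 1.554 m³/s.
= 134.3 ML/d.

134 ML/d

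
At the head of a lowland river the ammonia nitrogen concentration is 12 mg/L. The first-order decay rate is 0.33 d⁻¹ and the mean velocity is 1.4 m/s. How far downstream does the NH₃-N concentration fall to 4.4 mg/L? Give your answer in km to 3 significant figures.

From C = C₀·e^(−kt), t = ln(C₀/C)/k = ln(12/4.4)/0.33 = 1.003/0.33 = 3.04 d.
Distance = v·t = 1.4 m/s × 2.627e+05 s = 3.678e+05 m = 367.8 km.

368 km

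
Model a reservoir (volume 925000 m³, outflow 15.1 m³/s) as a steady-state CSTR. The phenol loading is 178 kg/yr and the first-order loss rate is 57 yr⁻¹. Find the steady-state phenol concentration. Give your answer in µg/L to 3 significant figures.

Outflow Q = 15.1 m³/s × 3.156e+07 s/yr = 4.765e+08 m³/yr.
Steady-state CSTR mass balance: W = Q·C + k·V·C, so C = W/(Q + kV).
Q + kV = 4.765e+08 + 57·925000 = 5.292e+08 m³/yr.
C = 178/5.292e+08 = 3.363e-07 kg/m³ = 0.0003363 mg/L = 0.3363 µg/L.

0.336 µg/L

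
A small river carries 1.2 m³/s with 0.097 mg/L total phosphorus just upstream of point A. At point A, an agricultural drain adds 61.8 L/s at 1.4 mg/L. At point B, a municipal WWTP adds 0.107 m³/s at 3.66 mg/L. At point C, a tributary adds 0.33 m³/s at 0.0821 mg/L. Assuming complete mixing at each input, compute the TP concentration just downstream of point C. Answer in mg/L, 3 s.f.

61.8 L/s = 0.0618 m³/s.
After input A: C = (1.2·0.097 + 0.0618·1.4) / 1.262 = 0.1608 mg/L.
After input B: C = (1.262·0.1608 + 0.107·3.66) / 1.369 = 0.4344 mg/L.
After input C: C = (1.369·0.4344 + 0.33·0.0821) / 1.699 = 0.3659 mg/L.

0.366 mg/L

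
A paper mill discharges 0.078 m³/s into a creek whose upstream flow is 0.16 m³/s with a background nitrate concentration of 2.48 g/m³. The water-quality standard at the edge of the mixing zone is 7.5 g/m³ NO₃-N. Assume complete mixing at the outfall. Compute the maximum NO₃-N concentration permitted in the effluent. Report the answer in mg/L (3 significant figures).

Mass balance: 7.5·0.238 = 0.078·Cₑ + 0.16·2.48.
Cₑ = (1.785 − 0.3968) / 0.078 = 17.8 mg/L.

17.8 mg/L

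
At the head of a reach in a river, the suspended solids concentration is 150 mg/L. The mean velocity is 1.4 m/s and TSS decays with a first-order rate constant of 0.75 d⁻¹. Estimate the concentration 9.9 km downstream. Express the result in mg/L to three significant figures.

141 mg/L

Travel time t = 9.9 km / 1.4 m/s = 9900/1.4 = 7071 s = 0.08185 d.
First-order decay: C = 150·exp(−0.75·0.08185) = 150·0.9405 = 141.1 mg/L.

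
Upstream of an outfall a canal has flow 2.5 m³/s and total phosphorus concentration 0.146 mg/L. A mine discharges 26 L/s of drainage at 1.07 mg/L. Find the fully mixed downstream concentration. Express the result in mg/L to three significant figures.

26 L/s = 0.026 m³/s.
Conservation of mass across the mixing zone: C = (0.026·1.07 + 2.5·0.146) / (0.026 + 2.5) = 0.3928/2.526 = 0.1555 mg/L.

0.156 mg/L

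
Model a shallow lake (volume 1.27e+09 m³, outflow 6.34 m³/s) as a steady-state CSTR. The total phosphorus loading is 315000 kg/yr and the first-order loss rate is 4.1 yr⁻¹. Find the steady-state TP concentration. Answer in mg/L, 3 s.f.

Outflow Q = 6.34 m³/s × 3.156e+07 s/yr = 2.001e+08 m³/yr.
Steady-state CSTR mass balance: W = Q·C + k·V·C, so C = W/(Q + kV).
Q + kV = 2.001e+08 + 4.1·1.27e+09 = 5.407e+09 m³/yr.
C = 315000/5.407e+09 = 5.826e-05 kg/m³ = 0.05826 mg/L.

0.0583 mg/L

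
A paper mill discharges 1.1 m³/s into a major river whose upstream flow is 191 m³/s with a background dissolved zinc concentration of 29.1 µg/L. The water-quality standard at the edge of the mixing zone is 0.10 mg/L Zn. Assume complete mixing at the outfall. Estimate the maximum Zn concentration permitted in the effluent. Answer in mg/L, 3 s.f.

29.1 µg/L = 0.0291 mg/L.
Mass balance: 0.1·192.1 = 1.1·Cₑ + 191·0.0291.
Cₑ = (19.21 − 5.558) / 1.1 = 12.41 mg/L.

12.4 mg/L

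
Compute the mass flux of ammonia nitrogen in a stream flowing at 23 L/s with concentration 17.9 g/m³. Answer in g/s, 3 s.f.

0.412 g/s

23 L/s = 0.023 m³/s.
Mass flux = Q·C = 0.023 m³/s × 17.9 g/m³ = 0.4117 g/s.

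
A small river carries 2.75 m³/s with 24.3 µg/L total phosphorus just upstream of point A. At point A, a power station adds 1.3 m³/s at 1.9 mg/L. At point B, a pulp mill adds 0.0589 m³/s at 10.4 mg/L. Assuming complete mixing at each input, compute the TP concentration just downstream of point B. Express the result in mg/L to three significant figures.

0.766 mg/L

24.3 µg/L = 0.0243 mg/L.
After input A: C = (2.75·0.0243 + 1.3·1.9) / 4.05 = 0.6264 mg/L.
After input B: C = (4.05·0.6264 + 0.0589·10.4) / 4.109 = 0.7665 mg/L.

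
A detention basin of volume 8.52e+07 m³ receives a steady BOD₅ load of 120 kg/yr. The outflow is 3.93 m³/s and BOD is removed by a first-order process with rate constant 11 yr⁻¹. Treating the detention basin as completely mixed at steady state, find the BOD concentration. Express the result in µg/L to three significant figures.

Outflow Q = 3.93 m³/s × 3.156e+07 s/yr = 1.24e+08 m³/yr.
Steady-state CSTR mass balance: W = Q·C + k·V·C, so C = W/(Q + kV).
Q + kV = 1.24e+08 + 11·8.52e+07 = 1.061e+09 m³/yr.
C = 120/1.061e+09 = 1.131e-07 kg/m³ = 0.0001131 mg/L = 0.1131 µg/L.

0.113 µg/L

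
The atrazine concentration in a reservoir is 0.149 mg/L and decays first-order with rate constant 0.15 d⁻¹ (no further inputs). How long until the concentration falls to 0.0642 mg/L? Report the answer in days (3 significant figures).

5.61 d

t = ln(C₀/C)/k = ln(0.149/0.0642)/0.15 = 0.8419/0.15 = 5.613 d.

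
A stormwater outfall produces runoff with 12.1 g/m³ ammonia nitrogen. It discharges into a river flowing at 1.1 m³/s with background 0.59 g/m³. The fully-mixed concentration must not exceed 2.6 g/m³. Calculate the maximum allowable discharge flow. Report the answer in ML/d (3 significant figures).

Mass balance at complete mixing: C_std·(Q_w + Q_r) = Q_w·C_e + Q_r·C_b.
Rearranging, Q_w = Q_r·(C_std − C_b)/(C_e − C_std) = 1.1·(2.6 − 0.59) / (12.1 − 2.6) = 0.2327 m³/s.
= 20.11 ML/d.

20.1 ML/d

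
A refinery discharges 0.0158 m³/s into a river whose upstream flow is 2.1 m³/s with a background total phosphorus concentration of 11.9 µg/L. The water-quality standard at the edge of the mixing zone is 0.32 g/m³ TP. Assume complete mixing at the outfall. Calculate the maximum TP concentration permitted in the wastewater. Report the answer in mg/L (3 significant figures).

11.9 µg/L = 0.0119 mg/L.
Mass balance: 0.32·2.116 = 0.0158·Cₑ + 2.1·0.0119.
Cₑ = (0.6771 − 0.02499) / 0.0158 = 41.27 mg/L.

41.3 mg/L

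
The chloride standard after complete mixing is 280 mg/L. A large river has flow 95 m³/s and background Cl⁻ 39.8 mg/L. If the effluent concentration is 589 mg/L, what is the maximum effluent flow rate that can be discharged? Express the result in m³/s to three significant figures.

Mass balance at complete mixing: C_std·(Q_w + Q_r) = Q_w·C_e + Q_r·C_b.
Rearranging, Q_w = Q_r·(C_std − C_b)/(C_e − C_std) = 95·(280 − 39.8) / (589 − 280) = 73.85 m³/s.

73.8 m³/s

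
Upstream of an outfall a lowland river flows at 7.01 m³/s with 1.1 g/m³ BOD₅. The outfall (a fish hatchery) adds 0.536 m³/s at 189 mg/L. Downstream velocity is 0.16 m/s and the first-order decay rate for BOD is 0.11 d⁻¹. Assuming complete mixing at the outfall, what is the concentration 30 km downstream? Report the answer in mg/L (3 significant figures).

11.4 mg/L

After complete mixing, C₀ = (0.536·189 + 7.01·1.1) / 7.546 = 14.45 mg/L.
Travel time t = 3e+04 m / 0.16 m/s = 1.875e+05 s = 2.17 d.
C = 14.45·exp(−0.11·2.17) = 14.45·0.7876 = 11.38 mg/L.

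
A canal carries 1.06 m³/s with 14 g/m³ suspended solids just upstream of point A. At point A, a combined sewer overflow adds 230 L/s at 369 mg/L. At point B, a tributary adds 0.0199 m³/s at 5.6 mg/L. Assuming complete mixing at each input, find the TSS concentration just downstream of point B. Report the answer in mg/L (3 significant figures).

230 L/s = 0.23 m³/s.
After input A: C = (1.06·14 + 0.23·369) / 1.29 = 77.29 mg/L.
After input B: C = (1.29·77.29 + 0.0199·5.6) / 1.31 = 76.21 mg/L.

76.2 mg/L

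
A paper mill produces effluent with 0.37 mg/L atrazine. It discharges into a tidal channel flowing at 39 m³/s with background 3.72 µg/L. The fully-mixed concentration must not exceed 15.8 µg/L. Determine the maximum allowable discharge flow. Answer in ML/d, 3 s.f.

115 ML/d

3.72 µg/L = 0.00372 mg/L.
15.8 µg/L = 0.0158 mg/L.
Mass balance at complete mixing: C_std·(Q_w + Q_r) = Q_w·C_e + Q_r·C_b.
Rearranging, Q_w = Q_r·(C_std − C_b)/(C_e − C_std) = 39·(0.0158 − 0.00372) / (0.37 − 0.0158) = 1.33 m³/s.
= 114.9 ML/d.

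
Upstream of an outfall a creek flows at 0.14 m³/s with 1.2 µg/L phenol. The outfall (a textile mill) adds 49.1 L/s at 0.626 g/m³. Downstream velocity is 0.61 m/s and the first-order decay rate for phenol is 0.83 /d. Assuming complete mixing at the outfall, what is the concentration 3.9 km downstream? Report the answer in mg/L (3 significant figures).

49.1 L/s = 0.0491 m³/s.
1.2 µg/L = 0.0012 mg/L.
After complete mixing, C₀ = (0.0491·0.626 + 0.14·0.0012) / 0.1891 = 0.1634 mg/L.
Travel time t = 3900 m / 0.61 m/s = 6393 s = 0.074 d.
C = 0.1634·exp(−0.83·0.074) = 0.1634·0.9404 = 0.1537 mg/L.

0.154 mg/L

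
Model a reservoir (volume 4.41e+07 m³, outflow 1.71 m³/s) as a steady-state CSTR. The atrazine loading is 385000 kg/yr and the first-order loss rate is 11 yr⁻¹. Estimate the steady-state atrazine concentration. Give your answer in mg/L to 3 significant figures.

Outflow Q = 1.71 m³/s × 3.156e+07 s/yr = 5.396e+07 m³/yr.
Steady-state CSTR mass balance: W = Q·C + k·V·C, so C = W/(Q + kV).
Q + kV = 5.396e+07 + 11·4.41e+07 = 5.391e+08 m³/yr.
C = 385000/5.391e+08 = 0.0007142 kg/m³ = 0.7142 mg/L.

0.714 mg/L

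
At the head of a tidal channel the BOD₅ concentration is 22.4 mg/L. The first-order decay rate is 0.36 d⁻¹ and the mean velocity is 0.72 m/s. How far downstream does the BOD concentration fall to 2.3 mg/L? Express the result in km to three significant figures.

393 km

From C = C₀·e^(−kt), t = ln(C₀/C)/k = ln(22.4/2.3)/0.36 = 2.276/0.36 = 6.323 d.
Distance = v·t = 0.72 m/s × 5.463e+05 s = 3.933e+05 m = 393.3 km.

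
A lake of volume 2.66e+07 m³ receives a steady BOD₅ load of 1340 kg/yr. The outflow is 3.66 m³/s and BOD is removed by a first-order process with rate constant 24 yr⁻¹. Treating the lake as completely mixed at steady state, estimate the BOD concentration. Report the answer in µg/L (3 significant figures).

Outflow Q = 3.66 m³/s × 3.156e+07 s/yr = 1.155e+08 m³/yr.
Steady-state CSTR mass balance: W = Q·C + k·V·C, so C = W/(Q + kV).
Q + kV = 1.155e+08 + 24·2.66e+07 = 7.539e+08 m³/yr.
C = 1340/7.539e+08 = 1.777e-06 kg/m³ = 0.001777 mg/L = 1.777 µg/L.

1.78 µg/L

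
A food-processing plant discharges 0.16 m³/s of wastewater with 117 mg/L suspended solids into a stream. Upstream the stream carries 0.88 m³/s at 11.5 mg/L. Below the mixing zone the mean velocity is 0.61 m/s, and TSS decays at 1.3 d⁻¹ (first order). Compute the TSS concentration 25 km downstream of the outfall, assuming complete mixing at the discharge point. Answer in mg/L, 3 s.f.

15.0 mg/L

After complete mixing, C₀ = (0.16·117 + 0.88·11.5) / 1.04 = 27.73 mg/L.
Travel time t = 2.5e+04 m / 0.61 m/s = 4.098e+04 s = 0.4743 d.
C = 27.73·exp(−1.3·0.4743) = 27.73·0.5397 = 14.97 mg/L.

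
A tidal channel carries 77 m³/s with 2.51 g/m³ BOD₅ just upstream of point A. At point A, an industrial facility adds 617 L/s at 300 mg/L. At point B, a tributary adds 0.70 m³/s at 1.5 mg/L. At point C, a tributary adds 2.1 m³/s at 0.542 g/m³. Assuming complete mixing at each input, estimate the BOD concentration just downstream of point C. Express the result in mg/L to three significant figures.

4.73 mg/L

617 L/s = 0.617 m³/s.
After input A: C = (77·2.51 + 0.617·300) / 77.62 = 4.875 mg/L.
After input B: C = (77.62·4.875 + 0.7·1.5) / 78.32 = 4.845 mg/L.
After input C: C = (78.32·4.845 + 2.1·0.542) / 80.42 = 4.732 mg/L.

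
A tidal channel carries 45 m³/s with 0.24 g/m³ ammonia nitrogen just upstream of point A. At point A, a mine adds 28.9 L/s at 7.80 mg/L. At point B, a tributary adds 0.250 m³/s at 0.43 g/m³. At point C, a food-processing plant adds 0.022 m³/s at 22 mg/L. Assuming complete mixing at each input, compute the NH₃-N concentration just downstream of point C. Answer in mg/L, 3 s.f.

28.9 L/s = 0.0289 m³/s.
After input A: C = (45·0.24 + 0.0289·7.8) / 45.03 = 0.2449 mg/L.
After input B: C = (45.03·0.2449 + 0.25·0.43) / 45.28 = 0.2459 mg/L.
After input C: C = (45.28·0.2459 + 0.022·22) / 45.3 = 0.2564 mg/L.

0.256 mg/L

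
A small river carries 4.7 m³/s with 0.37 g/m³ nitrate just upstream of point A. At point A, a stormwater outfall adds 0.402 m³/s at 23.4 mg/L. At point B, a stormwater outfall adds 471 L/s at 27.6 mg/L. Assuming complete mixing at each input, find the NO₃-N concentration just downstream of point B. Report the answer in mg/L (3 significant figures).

4.33 mg/L

After input A: C = (4.7·0.37 + 0.402·23.4) / 5.102 = 2.185 mg/L.
471 L/s = 0.471 m³/s.
After input B: C = (5.102·2.185 + 0.471·27.6) / 5.573 = 4.333 mg/L.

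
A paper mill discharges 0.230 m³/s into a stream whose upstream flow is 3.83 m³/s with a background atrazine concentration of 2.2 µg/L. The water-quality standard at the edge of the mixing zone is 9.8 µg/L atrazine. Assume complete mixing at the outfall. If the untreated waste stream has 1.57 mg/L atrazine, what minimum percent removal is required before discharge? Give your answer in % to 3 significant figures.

91.3 %

2.2 µg/L = 0.0022 mg/L.
9.8 µg/L = 0.0098 mg/L.
Mass balance: 0.0098·4.06 = 0.23·Cₑ + 3.83·0.0022.
Cₑ = (0.03979 − 0.008426) / 0.23 = 0.1364 mg/L.
Required removal = 1 − 0.1364/1.57 = 91.31 %.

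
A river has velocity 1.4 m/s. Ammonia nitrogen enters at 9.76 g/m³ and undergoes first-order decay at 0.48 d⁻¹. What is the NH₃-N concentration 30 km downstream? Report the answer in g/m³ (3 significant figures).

8.66 g/m³

Travel time t = 30 km / 1.4 m/s = 3e+04/1.4 = 2.143e+04 s = 0.248 d.
First-order decay: C = 9.76·exp(−0.48·0.248) = 9.76·0.8878 = 8.665 g/m³.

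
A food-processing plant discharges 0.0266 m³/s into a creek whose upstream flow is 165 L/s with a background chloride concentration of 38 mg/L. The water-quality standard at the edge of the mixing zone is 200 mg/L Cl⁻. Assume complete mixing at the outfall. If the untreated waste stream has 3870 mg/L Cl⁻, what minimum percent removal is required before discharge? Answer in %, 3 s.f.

165 L/s = 0.165 m³/s.
Mass balance: 200·0.1916 = 0.0266·Cₑ + 0.165·38.
Cₑ = (38.32 − 6.27) / 0.0266 = 1205 mg/L.
Required removal = 1 − 1205/3870 = 68.87 %.

68.9 %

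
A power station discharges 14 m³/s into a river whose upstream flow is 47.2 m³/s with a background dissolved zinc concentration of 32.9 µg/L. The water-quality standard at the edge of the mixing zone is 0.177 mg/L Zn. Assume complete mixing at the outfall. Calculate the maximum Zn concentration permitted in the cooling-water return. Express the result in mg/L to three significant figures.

32.9 µg/L = 0.0329 mg/L.
Mass balance: 0.177·61.2 = 14·Cₑ + 47.2·0.0329.
Cₑ = (10.83 − 1.553) / 14 = 0.6628 mg/L.

0.663 mg/L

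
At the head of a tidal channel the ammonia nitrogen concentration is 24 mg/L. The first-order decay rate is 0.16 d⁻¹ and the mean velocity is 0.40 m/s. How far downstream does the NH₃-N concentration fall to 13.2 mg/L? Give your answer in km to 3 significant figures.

From C = C₀·e^(−kt), t = ln(C₀/C)/k = ln(24/13.2)/0.16 = 0.5978/0.16 = 3.736 d.
Distance = v·t = 0.40 m/s × 3.228e+05 s = 1.291e+05 m = 129.1 km.

129 km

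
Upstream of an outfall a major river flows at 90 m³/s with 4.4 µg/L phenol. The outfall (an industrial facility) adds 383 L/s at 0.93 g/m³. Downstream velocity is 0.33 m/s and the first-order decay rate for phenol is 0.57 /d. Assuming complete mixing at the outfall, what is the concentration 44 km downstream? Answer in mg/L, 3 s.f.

383 L/s = 0.383 m³/s.
4.4 µg/L = 0.0044 mg/L.
After complete mixing, C₀ = (0.383·0.93 + 90·0.0044) / 90.38 = 0.008322 mg/L.
Travel time t = 4.4e+04 m / 0.33 m/s = 1.333e+05 s = 1.543 d.
C = 0.008322·exp(−0.57·1.543) = 0.008322·0.4149 = 0.003453 mg/L.

0.00345 mg/L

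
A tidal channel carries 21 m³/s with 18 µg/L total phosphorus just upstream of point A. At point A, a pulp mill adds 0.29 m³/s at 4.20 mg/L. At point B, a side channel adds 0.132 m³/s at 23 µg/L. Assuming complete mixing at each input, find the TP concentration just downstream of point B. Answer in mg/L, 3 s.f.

0.0746 mg/L

18 µg/L = 0.018 mg/L.
After input A: C = (21·0.018 + 0.29·4.2) / 21.29 = 0.07496 mg/L.
23 µg/L = 0.023 mg/L.
After input B: C = (21.29·0.07496 + 0.132·0.023) / 21.42 = 0.07464 mg/L.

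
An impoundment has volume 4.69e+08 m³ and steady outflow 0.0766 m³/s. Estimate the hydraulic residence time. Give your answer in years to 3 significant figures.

194 yr

Q = 0.0766 m³/s × 3.156e+07 s/yr = 2.417e+06 m³/yr.
Hydraulic residence time τ = V/Q = 4.69e+08/2.417e+06 = 194 yr.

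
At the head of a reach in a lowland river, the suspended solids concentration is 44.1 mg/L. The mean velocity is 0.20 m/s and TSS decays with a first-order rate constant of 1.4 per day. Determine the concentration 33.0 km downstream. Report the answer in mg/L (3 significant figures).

3.04 mg/L

Travel time t = 33.0 km / 0.20 m/s = 3.3e+04/0.20 = 1.65e+05 s = 1.91 d.
First-order decay: C = 44.1·exp(−1.4·1.91) = 44.1·0.069 = 3.043 mg/L.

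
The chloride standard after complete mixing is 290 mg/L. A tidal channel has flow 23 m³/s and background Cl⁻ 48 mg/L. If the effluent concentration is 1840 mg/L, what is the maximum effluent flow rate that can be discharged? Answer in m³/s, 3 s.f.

3.59 m³/s

Mass balance at complete mixing: C_std·(Q_w + Q_r) = Q_w·C_e + Q_r·C_b.
Rearranging, Q_w = Q_r·(C_std − C_b)/(C_e − C_std) = 23·(290 − 48) / (1840 − 290) = 3.591 m³/s.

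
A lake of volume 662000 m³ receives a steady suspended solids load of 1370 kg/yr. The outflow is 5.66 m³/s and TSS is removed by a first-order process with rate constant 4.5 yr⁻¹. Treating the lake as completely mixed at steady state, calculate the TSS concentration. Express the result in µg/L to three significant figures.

7.54 µg/L

Outflow Q = 5.66 m³/s × 3.156e+07 s/yr = 1.786e+08 m³/yr.
Steady-state CSTR mass balance: W = Q·C + k·V·C, so C = W/(Q + kV).
Q + kV = 1.786e+08 + 4.5·662000 = 1.816e+08 m³/yr.
C = 1370/1.816e+08 = 7.544e-06 kg/m³ = 0.007544 mg/L = 7.544 µg/L.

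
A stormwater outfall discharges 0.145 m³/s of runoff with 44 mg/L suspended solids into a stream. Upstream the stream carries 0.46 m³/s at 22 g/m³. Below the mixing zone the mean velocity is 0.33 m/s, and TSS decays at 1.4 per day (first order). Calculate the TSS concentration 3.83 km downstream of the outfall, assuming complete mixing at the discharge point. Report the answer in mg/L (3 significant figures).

22.6 mg/L

After complete mixing, C₀ = (0.145·44 + 0.46·22) / 0.605 = 27.27 mg/L.
Travel time t = 3830 m / 0.33 m/s = 1.161e+04 s = 0.1343 d.
C = 27.27·exp(−1.4·0.1343) = 27.27·0.8286 = 22.6 mg/L.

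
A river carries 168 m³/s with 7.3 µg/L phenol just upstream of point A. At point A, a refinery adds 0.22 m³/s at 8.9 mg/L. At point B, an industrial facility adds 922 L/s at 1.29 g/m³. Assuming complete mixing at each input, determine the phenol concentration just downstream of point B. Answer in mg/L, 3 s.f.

7.3 µg/L = 0.0073 mg/L.
After input A: C = (168·0.0073 + 0.22·8.9) / 168.2 = 0.01893 mg/L.
922 L/s = 0.922 m³/s.
After input B: C = (168.2·0.01893 + 0.922·1.29) / 169.1 = 0.02586 mg/L.

0.0259 mg/L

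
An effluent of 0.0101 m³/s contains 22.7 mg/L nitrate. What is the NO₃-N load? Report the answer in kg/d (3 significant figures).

Mass flux = Q·C = 0.0101 m³/s × 22.7 g/m³ = 0.2293 g/s.
= 0.2293 g/s × 86.4 = 19.81 kg/d.

19.8 kg/d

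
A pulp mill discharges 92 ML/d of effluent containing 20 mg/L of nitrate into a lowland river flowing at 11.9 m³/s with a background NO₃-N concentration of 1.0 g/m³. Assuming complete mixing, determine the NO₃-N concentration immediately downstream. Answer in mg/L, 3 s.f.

92 ML/d = 1.065 m³/s.
Conservation of mass across the mixing zone: C = (1.065·20 + 11.9·1) / (1.065 + 11.9) = 33.2/12.96 = 2.56 mg/L.

2.56 mg/L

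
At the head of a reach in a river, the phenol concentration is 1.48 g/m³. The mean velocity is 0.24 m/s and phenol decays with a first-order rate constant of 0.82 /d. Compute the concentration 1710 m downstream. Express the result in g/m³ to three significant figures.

Travel time t = 1710 m / 0.24 m/s = 1710/0.24 = 7125 s = 0.08247 d.
First-order decay: C = 1.48·exp(−0.82·0.08247) = 1.48·0.9346 = 1.383 g/m³.

1.38 g/m³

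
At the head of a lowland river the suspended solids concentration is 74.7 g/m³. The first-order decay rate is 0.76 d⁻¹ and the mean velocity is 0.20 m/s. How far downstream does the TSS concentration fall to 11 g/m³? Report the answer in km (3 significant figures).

From C = C₀·e^(−kt), t = ln(C₀/C)/k = ln(74.7/11)/0.76 = 1.916/0.76 = 2.521 d.
Distance = v·t = 0.20 m/s × 2.178e+05 s = 4.355e+04 m = 43.55 km.

43.6 km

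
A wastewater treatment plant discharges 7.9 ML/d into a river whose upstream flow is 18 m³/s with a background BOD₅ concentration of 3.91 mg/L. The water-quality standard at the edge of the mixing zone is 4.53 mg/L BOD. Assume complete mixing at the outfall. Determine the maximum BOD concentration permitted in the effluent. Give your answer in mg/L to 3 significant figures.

127 mg/L

7.9 ML/d = 0.09144 m³/s.
Mass balance: 4.53·18.09 = 0.09144·Cₑ + 18·3.91.
Cₑ = (81.95 − 70.38) / 0.09144 = 126.6 mg/L.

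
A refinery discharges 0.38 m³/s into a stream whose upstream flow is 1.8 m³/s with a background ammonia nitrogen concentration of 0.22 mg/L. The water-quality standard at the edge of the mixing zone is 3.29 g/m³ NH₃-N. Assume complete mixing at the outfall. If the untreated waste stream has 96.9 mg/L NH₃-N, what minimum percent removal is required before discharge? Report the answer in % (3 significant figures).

81.6 %

Mass balance: 3.29·2.18 = 0.38·Cₑ + 1.8·0.22.
Cₑ = (7.172 − 0.396) / 0.38 = 17.83 mg/L.
Required removal = 1 − 17.83/96.9 = 81.6 %.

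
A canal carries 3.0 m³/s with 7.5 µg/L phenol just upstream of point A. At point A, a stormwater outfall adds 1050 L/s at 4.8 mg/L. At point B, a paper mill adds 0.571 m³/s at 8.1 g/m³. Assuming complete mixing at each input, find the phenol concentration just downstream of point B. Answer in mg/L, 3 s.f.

7.5 µg/L = 0.0075 mg/L.
1050 L/s = 1.05 m³/s.
After input A: C = (3·0.0075 + 1.05·4.8) / 4.05 = 1.25 mg/L.
After input B: C = (4.05·1.25 + 0.571·8.1) / 4.621 = 2.096 mg/L.

2.10 mg/L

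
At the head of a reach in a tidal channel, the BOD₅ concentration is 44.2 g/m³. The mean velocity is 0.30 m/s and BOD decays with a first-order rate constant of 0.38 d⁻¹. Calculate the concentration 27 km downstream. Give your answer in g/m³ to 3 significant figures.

Travel time t = 27 km / 0.30 m/s = 2.7e+04/0.30 = 9e+04 s = 1.042 d.
First-order decay: C = 44.2·exp(−0.38·1.042) = 44.2·0.6731 = 29.75 g/m³.

29.8 g/m³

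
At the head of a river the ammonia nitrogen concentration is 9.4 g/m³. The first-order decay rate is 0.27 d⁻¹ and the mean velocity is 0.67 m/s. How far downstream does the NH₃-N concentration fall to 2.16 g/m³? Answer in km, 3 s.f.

315 km

From C = C₀·e^(−kt), t = ln(C₀/C)/k = ln(9.4/2.16)/0.27 = 1.471/0.27 = 5.447 d.
Distance = v·t = 0.67 m/s × 4.706e+05 s = 3.153e+05 m = 315.3 km.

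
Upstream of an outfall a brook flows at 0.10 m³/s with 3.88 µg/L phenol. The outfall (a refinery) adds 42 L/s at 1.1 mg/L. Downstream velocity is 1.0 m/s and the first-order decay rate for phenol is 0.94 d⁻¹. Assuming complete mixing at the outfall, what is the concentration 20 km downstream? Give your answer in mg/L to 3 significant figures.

42 L/s = 0.042 m³/s.
3.88 µg/L = 0.00388 mg/L.
After complete mixing, C₀ = (0.042·1.1 + 0.1·0.00388) / 0.142 = 0.3281 mg/L.
Travel time t = 2e+04 m / 1.0 m/s = 2e+04 s = 0.2315 d.
C = 0.3281·exp(−0.94·0.2315) = 0.3281·0.8045 = 0.2639 mg/L.

0.264 mg/L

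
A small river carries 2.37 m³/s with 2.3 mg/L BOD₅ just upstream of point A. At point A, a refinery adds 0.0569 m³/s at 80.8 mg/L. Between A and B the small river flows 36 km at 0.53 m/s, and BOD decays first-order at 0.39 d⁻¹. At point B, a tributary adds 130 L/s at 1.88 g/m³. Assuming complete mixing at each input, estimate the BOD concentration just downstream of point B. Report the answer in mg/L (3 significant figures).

2.99 mg/L

After input A: C = (2.37·2.3 + 0.0569·80.8) / 2.427 = 4.14 mg/L.
Over the 36 km reach to input B (t = 6.792e+04 s = 0.7862 d), decay gives C = 4.14·exp(−0.39·0.7862) = 3.047 mg/L.
130 L/s = 0.13 m³/s.
After input B: C = (2.427·3.047 + 0.13·1.88) / 2.557 = 2.988 mg/L.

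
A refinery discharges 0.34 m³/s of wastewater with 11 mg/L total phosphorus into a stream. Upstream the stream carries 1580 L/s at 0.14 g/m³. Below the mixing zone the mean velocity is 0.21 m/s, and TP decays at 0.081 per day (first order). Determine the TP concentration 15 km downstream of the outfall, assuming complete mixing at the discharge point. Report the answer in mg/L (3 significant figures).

1.93 mg/L

1580 L/s = 1.58 m³/s.
After complete mixing, C₀ = (0.34·11 + 1.58·0.14) / 1.92 = 2.063 mg/L.
Travel time t = 1.5e+04 m / 0.21 m/s = 7.143e+04 s = 0.8267 d.
C = 2.063·exp(−0.081·0.8267) = 2.063·0.9352 = 1.929 mg/L.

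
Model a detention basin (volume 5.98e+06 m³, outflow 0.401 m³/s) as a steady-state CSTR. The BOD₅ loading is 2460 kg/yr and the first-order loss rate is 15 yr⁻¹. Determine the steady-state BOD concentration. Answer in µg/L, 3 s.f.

Outflow Q = 0.401 m³/s × 3.156e+07 s/yr = 1.265e+07 m³/yr.
Steady-state CSTR mass balance: W = Q·C + k·V·C, so C = W/(Q + kV).
Q + kV = 1.265e+07 + 15·5.98e+06 = 1.024e+08 m³/yr.
C = 2460/1.024e+08 = 2.403e-05 kg/m³ = 0.02403 mg/L = 24.03 µg/L.

24.0 µg/L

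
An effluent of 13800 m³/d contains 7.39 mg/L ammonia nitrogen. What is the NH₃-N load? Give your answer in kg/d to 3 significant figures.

13800 m³/d = 0.1597 m³/s.
Mass flux = Q·C = 0.1597 m³/s × 7.39 g/m³ = 1.18 g/s.
= 1.18 g/s × 86.4 = 102 kg/d.

102 kg/d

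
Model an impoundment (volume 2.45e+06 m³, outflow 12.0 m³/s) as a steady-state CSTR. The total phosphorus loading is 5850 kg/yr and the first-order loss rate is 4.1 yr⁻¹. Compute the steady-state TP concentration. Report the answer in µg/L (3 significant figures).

Outflow Q = 12.0 m³/s × 3.156e+07 s/yr = 3.787e+08 m³/yr.
Steady-state CSTR mass balance: W = Q·C + k·V·C, so C = W/(Q + kV).
Q + kV = 3.787e+08 + 4.1·2.45e+06 = 3.887e+08 m³/yr.
C = 5850/3.887e+08 = 1.505e-05 kg/m³ = 0.01505 mg/L = 15.05 µg/L.

15.0 µg/L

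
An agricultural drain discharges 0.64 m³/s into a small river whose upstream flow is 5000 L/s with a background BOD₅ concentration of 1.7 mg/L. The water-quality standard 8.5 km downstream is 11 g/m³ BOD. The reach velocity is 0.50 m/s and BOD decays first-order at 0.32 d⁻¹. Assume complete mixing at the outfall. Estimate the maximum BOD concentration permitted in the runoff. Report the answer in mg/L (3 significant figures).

90.0 mg/L

5000 L/s = 5 m³/s.
Travel time to the compliance point: t = 8500/0.50 = 1.7e+04 s = 0.1968 d; decay factor exp(−0.32·0.1968) = 0.939.
So the concentration just after mixing may be at most 11/0.939 = 11.71 mg/L.
Mass balance: 11.71·5.64 = 0.64·Cₑ + 5·1.7.
Cₑ = (66.07 − 8.5) / 0.64 = 89.96 mg/L.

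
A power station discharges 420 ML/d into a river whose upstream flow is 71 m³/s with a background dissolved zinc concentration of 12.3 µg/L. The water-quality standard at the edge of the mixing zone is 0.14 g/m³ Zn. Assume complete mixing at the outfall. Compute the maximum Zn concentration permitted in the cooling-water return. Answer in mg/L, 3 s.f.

420 ML/d = 4.861 m³/s.
12.3 µg/L = 0.0123 mg/L.
Mass balance: 0.14·75.86 = 4.861·Cₑ + 71·0.0123.
Cₑ = (10.62 − 0.8733) / 4.861 = 2.005 mg/L.

2.01 mg/L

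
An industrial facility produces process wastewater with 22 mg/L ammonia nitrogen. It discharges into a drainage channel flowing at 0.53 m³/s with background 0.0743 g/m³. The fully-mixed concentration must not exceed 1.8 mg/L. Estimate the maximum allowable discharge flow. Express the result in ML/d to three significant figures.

Mass balance at complete mixing: C_std·(Q_w + Q_r) = Q_w·C_e + Q_r·C_b.
Rearranging, Q_w = Q_r·(C_std − C_b)/(C_e − C_std) = 0.53·(1.8 − 0.0743) / (22 − 1.8) = 0.04528 m³/s.
= 3.912 ML/d.

3.91 ML/d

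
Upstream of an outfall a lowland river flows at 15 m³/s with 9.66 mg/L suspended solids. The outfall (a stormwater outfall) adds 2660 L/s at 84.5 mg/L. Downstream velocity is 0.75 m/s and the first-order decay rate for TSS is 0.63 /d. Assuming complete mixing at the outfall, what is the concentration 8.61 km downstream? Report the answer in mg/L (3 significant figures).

19.3 mg/L

2660 L/s = 2.66 m³/s.
After complete mixing, C₀ = (2.66·84.5 + 15·9.66) / 17.66 = 20.93 mg/L.
Travel time t = 8610 m / 0.75 m/s = 1.148e+04 s = 0.1329 d.
C = 20.93·exp(−0.63·0.1329) = 20.93·0.9197 = 19.25 mg/L.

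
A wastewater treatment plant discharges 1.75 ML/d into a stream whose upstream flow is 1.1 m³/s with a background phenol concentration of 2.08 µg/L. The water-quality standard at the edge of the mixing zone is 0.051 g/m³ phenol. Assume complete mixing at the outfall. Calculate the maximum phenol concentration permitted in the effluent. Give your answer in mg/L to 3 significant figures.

2.71 mg/L

1.75 ML/d = 0.02025 m³/s.
2.08 µg/L = 0.00208 mg/L.
Mass balance: 0.051·1.12 = 0.02025·Cₑ + 1.1·0.00208.
Cₑ = (0.05713 − 0.002288) / 0.02025 = 2.708 mg/L.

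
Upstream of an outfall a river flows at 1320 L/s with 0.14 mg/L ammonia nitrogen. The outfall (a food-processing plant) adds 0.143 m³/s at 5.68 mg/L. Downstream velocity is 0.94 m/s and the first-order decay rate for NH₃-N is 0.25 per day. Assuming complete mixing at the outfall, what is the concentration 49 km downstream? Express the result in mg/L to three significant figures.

0.586 mg/L

1320 L/s = 1.32 m³/s.
After complete mixing, C₀ = (0.143·5.68 + 1.32·0.14) / 1.463 = 0.6815 mg/L.
Travel time t = 4.9e+04 m / 0.94 m/s = 5.213e+04 s = 0.6033 d.
C = 0.6815·exp(−0.25·0.6033) = 0.6815·0.86 = 0.5861 mg/L.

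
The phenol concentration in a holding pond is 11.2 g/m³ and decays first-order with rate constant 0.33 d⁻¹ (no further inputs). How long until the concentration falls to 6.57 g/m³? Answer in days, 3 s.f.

1.62 d

t = ln(C₀/C)/k = ln(11.2/6.57)/0.33 = 0.5334/0.33 = 1.616 d.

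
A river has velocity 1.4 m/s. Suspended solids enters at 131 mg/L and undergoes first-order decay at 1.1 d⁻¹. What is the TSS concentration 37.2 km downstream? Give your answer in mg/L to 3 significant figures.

93.4 mg/L

Travel time t = 37.2 km / 1.4 m/s = 3.72e+04/1.4 = 2.657e+04 s = 0.3075 d.
First-order decay: C = 131·exp(−1.1·0.3075) = 131·0.713 = 93.4 mg/L.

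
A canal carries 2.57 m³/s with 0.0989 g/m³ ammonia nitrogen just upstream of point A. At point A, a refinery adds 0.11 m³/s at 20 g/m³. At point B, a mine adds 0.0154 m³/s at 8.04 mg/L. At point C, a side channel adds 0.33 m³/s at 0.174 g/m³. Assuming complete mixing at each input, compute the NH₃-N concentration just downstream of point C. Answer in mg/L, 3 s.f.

0.871 mg/L

After input A: C = (2.57·0.0989 + 0.11·20) / 2.68 = 0.9157 mg/L.
After input B: C = (2.68·0.9157 + 0.0154·8.04) / 2.695 = 0.9564 mg/L.
After input C: C = (2.695·0.9564 + 0.33·0.174) / 3.025 = 0.8711 mg/L.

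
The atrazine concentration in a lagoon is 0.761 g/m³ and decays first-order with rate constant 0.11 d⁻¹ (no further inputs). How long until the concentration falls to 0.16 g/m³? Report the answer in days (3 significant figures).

t = ln(C₀/C)/k = ln(0.761/0.16)/0.11 = 1.559/0.11 = 14.18 d.

14.2 d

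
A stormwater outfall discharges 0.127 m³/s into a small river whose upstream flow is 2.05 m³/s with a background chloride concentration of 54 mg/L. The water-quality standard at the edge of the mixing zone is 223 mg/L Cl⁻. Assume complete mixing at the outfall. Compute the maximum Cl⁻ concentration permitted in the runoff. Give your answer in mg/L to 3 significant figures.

Mass balance: 223·2.177 = 0.127·Cₑ + 2.05·54.
Cₑ = (485.5 − 110.7) / 0.127 = 2951 mg/L.

2950 mg/L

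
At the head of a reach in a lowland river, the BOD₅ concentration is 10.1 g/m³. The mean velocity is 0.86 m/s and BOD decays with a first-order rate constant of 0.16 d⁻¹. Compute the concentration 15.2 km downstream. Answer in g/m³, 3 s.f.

Travel time t = 15.2 km / 0.86 m/s = 1.52e+04/0.86 = 1.767e+04 s = 0.2046 d.
First-order decay: C = 10.1·exp(−0.16·0.2046) = 10.1·0.9678 = 9.775 g/m³.

9.77 g/m³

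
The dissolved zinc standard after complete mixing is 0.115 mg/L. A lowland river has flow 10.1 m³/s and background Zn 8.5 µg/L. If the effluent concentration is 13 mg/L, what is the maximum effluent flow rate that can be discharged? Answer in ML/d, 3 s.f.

8.5 µg/L = 0.0085 mg/L.
Mass balance at complete mixing: C_std·(Q_w + Q_r) = Q_w·C_e + Q_r·C_b.
Rearranging, Q_w = Q_r·(C_std − C_b)/(C_e − C_std) = 10.1·(0.115 − 0.0085) / (13 − 0.115) = 0.08348 m³/s.
= 7.213 ML/d.

7.21 ML/d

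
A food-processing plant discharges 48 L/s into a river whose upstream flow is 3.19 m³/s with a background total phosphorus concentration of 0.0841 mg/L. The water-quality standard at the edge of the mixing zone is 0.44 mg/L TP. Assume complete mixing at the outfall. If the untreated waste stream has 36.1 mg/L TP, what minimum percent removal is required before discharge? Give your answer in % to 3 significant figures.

48 L/s = 0.048 m³/s.
Mass balance: 0.44·3.238 = 0.048·Cₑ + 3.19·0.0841.
Cₑ = (1.425 − 0.2683) / 0.048 = 24.09 mg/L.
Required removal = 1 − 24.09/36.1 = 33.26 %.

33.3 %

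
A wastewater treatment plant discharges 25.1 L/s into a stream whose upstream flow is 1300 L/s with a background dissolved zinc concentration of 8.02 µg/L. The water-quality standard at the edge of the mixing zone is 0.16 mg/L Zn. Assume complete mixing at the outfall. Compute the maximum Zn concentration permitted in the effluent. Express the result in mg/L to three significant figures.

25.1 L/s = 0.0251 m³/s.
1300 L/s = 1.3 m³/s.
8.02 µg/L = 0.00802 mg/L.
Mass balance: 0.16·1.325 = 0.0251·Cₑ + 1.3·0.00802.
Cₑ = (0.212 − 0.01043) / 0.0251 = 8.031 mg/L.

8.03 mg/L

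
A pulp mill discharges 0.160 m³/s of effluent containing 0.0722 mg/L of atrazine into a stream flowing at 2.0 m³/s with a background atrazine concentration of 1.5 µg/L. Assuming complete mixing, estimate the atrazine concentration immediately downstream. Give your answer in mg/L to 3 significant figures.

1.5 µg/L = 0.0015 mg/L.
Flow-weighted mixing gives C = (0.16·0.0722 + 2·0.0015) / (0.16 + 2) = 0.01455/2.16 = 0.006737 mg/L.

0.00674 mg/L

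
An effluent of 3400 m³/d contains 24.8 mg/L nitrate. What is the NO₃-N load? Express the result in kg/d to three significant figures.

84.3 kg/d

3400 m³/d = 0.03935 m³/s.
Mass flux = Q·C = 0.03935 m³/s × 24.8 g/m³ = 0.9759 g/s.
= 0.9759 g/s × 86.4 = 84.32 kg/d.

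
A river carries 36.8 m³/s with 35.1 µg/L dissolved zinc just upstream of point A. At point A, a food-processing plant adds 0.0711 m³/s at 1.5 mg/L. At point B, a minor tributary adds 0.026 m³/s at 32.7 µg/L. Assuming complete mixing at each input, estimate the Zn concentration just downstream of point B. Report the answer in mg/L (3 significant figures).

0.0379 mg/L

35.1 µg/L = 0.0351 mg/L.
After input A: C = (36.8·0.0351 + 0.0711·1.5) / 36.87 = 0.03792 mg/L.
32.7 µg/L = 0.0327 mg/L.
After input B: C = (36.87·0.03792 + 0.026·0.0327) / 36.9 = 0.03792 mg/L.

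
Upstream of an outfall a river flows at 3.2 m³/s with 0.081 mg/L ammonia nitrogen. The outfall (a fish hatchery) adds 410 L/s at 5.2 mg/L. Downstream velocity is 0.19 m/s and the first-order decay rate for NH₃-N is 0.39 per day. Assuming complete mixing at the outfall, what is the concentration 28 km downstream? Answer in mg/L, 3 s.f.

0.341 mg/L

410 L/s = 0.41 m³/s.
After complete mixing, C₀ = (0.41·5.2 + 3.2·0.081) / 3.61 = 0.6624 mg/L.
Travel time t = 2.8e+04 m / 0.19 m/s = 1.474e+05 s = 1.706 d.
C = 0.6624·exp(−0.39·1.706) = 0.6624·0.5142 = 0.3406 mg/L.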